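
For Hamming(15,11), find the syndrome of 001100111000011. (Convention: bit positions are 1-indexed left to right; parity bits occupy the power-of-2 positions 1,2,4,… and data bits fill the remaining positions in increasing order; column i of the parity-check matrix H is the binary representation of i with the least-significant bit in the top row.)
Syndrome s = H · r^T (mod 2), r = 001100111000011:
  s[0] = (101010101010101)·(001100111000011) mod 2 = 0+0+1+0+0+0+1+0+1+0+0+0+0+0+1 mod 2 = 0
  s[1] = (011001100110011)·(001100111000011) mod 2 = 0+0+1+0+0+0+1+0+0+0+0+0+0+1+1 mod 2 = 0
  s[2] = (000111100001111)·(001100111000011) mod 2 = 0+0+0+1+0+0+1+0+0+0+0+0+0+1+1 mod 2 = 0
  s[3] = (000000011111111)·(001100111000011) mod 2 = 0+0+0+0+0+0+0+1+1+0+0+0+0+1+1 mod 2 = 0
Syndrome = 0000
s = 0: no error detected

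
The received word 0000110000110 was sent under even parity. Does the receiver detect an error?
Sum of received bits: 0+0+0+0+1+1+0+0+0+0+1+1+0 = 4; 4 mod 2 = 0. Result is 0 → no error detected.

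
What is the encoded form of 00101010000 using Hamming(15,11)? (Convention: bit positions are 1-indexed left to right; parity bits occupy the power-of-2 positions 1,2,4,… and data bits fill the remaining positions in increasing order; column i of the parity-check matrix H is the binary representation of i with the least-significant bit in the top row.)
Codeword c = d · G (mod 2), d = 00101010000:
  c[0] = d·G[:,0] = (00101010000)·(11011010101) mod 2 = 0+0+0+0+1+0+1+0+0+0+0 mod 2 = 0
  c[1] = d·G[:,1] = (00101010000)·(10110110011) mod 2 = 0+0+1+0+0+0+1+0+0+0+0 mod 2 = 0
  c[2] = d·G[:,2] = (00101010000)·(10000000000) mod 2 = 0+0+0+0+0+0+0+0+0+0+0 mod 2 = 0
  c[3] = d·G[:,3] = (00101010000)·(01110001111) mod 2 = 0+0+1+0+0+0+0+0+0+0+0 mod 2 = 1
  c[4] = d·G[:,4] = (00101010000)·(01000000000) mod 2 = 0+0+0+0+0+0+0+0+0+0+0 mod 2 = 0
  c[5] = d·G[:,5] = (00101010000)·(00100000000) mod 2 = 0+0+1+0+0+0+0+0+0+0+0 mod 2 = 1
  c[6] = d·G[:,6] = (00101010000)·(00010000000) mod 2 = 0+0+0+0+0+0+0+0+0+0+0 mod 2 = 0
  c[7] = d·G[:,7] = (00101010000)·(00001111111) mod 2 = 0+0+0+0+1+0+1+0+0+0+0 mod 2 = 0
  c[8] = d·G[:,8] = (00101010000)·(00001000000) mod 2 = 0+0+0+0+1+0+0+0+0+0+0 mod 2 = 1
  c[9] = d·G[:,9] = (00101010000)·(00000100000) mod 2 = 0+0+0+0+0+0+0+0+0+0+0 mod 2 = 0
  c[10] = d·G[:,10] = (00101010000)·(00000010000) mod 2 = 0+0+0+0+0+0+1+0+0+0+0 mod 2 = 1
  c[11] = d·G[:,11] = (00101010000)·(00000001000) mod 2 = 0+0+0+0+0+0+0+0+0+0+0 mod 2 = 0
  c[12] = d·G[:,12] = (00101010000)·(00000000100) mod 2 = 0+0+0+0+0+0+0+0+0+0+0 mod 2 = 0
  c[13] = d·G[:,13] = (00101010000)·(00000000010) mod 2 = 0+0+0+0+0+0+0+0+0+0+0 mod 2 = 0
  c[14] = d·G[:,14] = (00101010000)·(00000000001) mod 2 = 0+0+0+0+0+0+0+0+0+0+0 mod 2 = 0
Codeword = 000101001010000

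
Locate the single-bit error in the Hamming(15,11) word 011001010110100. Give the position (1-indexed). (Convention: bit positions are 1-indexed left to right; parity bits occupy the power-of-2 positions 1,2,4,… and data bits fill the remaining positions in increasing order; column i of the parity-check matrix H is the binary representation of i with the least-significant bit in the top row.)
Syndrome s = H · r^T (mod 2), r = 011001010110100:
  s[0] = (101010101010101)·(011001010110100) mod 2 = 0+0+1+0+0+0+0+0+0+0+1+0+1+0+0 mod 2 = 1
  s[1] = (011001100110011)·(011001010110100) mod 2 = 0+1+1+0+0+1+0+0+0+1+1+0+0+0+0 mod 2 = 1
  s[2] = (000111100001111)·(011001010110100) mod 2 = 0+0+0+0+0+1+0+0+0+0+0+0+1+0+0 mod 2 = 0
  s[3] = (000000011111111)·(011001010110100) mod 2 = 0+0+0+0+0+0+0+1+0+1+1+0+1+0+0 mod 2 = 0
Syndrome = 1100
Column i of H is the binary representation of i, so the syndrome is the binary index of the flipped bit.
Read s = 1100 with s[0] as LSB: 1·2^0 + 1·2^1 + 0·2^2 + 0·2^3 = 3.
Error is at bit position 3.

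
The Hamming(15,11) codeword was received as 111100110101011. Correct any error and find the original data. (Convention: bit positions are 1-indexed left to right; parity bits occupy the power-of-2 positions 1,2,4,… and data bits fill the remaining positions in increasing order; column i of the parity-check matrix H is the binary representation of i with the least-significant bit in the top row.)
Syndrome s = H · r^T (mod 2), r = 111100110101011:
  s[0] = (101010101010101)·(111100110101011) mod 2 = 1+0+1+0+0+0+1+0+0+0+0+0+0+0+1 mod 2 = 0
  s[1] = (011001100110011)·(111100110101011) mod 2 = 0+1+1+0+0+0+1+0+0+1+0+0+0+1+1 mod 2 = 0
  s[2] = (000111100001111)·(111100110101011) mod 2 = 0+0+0+1+0+0+1+0+0+0+0+1+0+1+1 mod 2 = 1
  s[3] = (000000011111111)·(111100110101011) mod 2 = 0+0+0+0+0+0+0+1+0+1+0+1+0+1+1 mod 2 = 1
Syndrome = 0011
Column 12 of H equals this syndrome → error at bit 12 (1-indexed).
Flip bit 12: 111100110101011 → 111100110100011
Extract data bits at positions {3,5,6,7,9,10,11,12,13,14,15}: 10010100011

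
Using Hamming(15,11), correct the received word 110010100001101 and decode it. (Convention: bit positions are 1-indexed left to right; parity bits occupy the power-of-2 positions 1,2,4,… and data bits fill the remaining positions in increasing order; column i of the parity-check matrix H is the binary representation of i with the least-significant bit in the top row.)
Syndrome s = H · r^T (mod 2), r = 110010100001101:
  s[0] = (101010101010101)·(110010100001101) mod 2 = 1+0+0+0+1+0+1+0+0+0+0+0+1+0+1 mod 2 = 1
  s[1] = (011001100110011)·(110010100001101) mod 2 = 0+1+0+0+0+0+1+0+0+0+0+0+0+0+1 mod 2 = 1
  s[2] = (000111100001111)·(110010100001101) mod 2 = 0+0+0+0+1+0+1+0+0+0+0+1+1+0+1 mod 2 = 1
  s[3] = (000000011111111)·(110010100001101) mod 2 = 0+0+0+0+0+0+0+0+0+0+0+1+1+0+1 mod 2 = 1
Syndrome = 1111
Column 15 of H equals this syndrome → error at bit 15 (1-indexed).
Flip bit 15: 110010100001101 → 110010100001100
Extract data bits at positions {3,5,6,7,9,10,11,12,13,14,15}: 01010001100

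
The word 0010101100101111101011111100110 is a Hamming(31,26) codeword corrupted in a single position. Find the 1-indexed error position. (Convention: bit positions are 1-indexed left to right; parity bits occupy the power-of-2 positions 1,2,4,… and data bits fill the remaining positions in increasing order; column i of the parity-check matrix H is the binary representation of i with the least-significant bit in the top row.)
Syndrome s = H · r^T (mod 2), r = 0010101100101111101011111100110:
  s[0] = (1010101010101010101010101010101)·(0010101100101111101011111100110) mod 2 = 0+0+1+0+1+0+1+0+0+0+1+0+1+0+1+0+1+0+1+0+1+0+1+0+1+0+0+0+1+0+0 mod 2 = 0
  s[1] = (0110011001100110011001100110011)·(0010101100101111101011111100110) mod 2 = 0+0+1+0+0+0+1+0+0+0+1+0+0+1+1+0+0+0+1+0+0+1+1+0+0+1+0+0+0+1+0 mod 2 = 0
  s[2] = (0001111000011110000111100001111)·(0010101100101111101011111100110) mod 2 = 0+0+0+0+1+0+1+0+0+0+0+0+1+1+1+0+0+0+0+0+1+1+1+0+0+0+0+0+1+1+0 mod 2 = 0
  s[3] = (0000000111111110000000011111111)·(0010101100101111101011111100110) mod 2 = 0+0+0+0+0+0+0+1+0+0+1+0+1+1+1+0+0+0+0+0+0+0+0+1+1+1+0+0+1+1+0 mod 2 = 0
  s[4] = (0000000000000001111111111111111)·(0010101100101111101011111100110) mod 2 = 0+0+0+0+0+0+0+0+0+0+0+0+0+0+0+1+1+0+1+0+1+1+1+1+1+1+0+0+1+1+0 mod 2 = 1
Syndrome = 00001
Column i of H is the binary representation of i, so the syndrome is the binary index of the flipped bit.
Read s = 00001 with s[0] as LSB: 0·2^0 + 0·2^1 + 0·2^2 + 0·2^3 + 1·2^4 = 16.
Error is at bit position 16.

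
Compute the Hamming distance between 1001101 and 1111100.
XOR = 0110001, count of 1s = 3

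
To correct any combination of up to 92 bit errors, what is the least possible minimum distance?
Correcting t errors requires d_min ≥ 2t + 1 = 2·92 + 1 = 185.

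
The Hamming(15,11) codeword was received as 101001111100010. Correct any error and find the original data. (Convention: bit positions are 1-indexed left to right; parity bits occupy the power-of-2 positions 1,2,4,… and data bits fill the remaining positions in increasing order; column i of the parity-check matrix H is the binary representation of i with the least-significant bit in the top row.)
Syndrome s = H · r^T (mod 2), r = 101001111100010:
  s[0] = (101010101010101)·(101001111100010) mod 2 = 1+0+1+0+0+0+1+0+1+0+0+0+0+0+0 mod 2 = 0
  s[1] = (011001100110011)·(101001111100010) mod 2 = 0+0+1+0+0+1+1+0+0+1+0+0+0+1+0 mod 2 = 1
  s[2] = (000111100001111)·(101001111100010) mod 2 = 0+0+0+0+0+1+1+0+0+0+0+0+0+1+0 mod 2 = 1
  s[3] = (000000011111111)·(101001111100010) mod 2 = 0+0+0+0+0+0+0+1+1+1+0+0+0+1+0 mod 2 = 0
Syndrome = 0110
Column 6 of H equals this syndrome → error at bit 6 (1-indexed).
Flip bit 6: 101001111100010 → 101000111100010
Extract data bits at positions {3,5,6,7,9,10,11,12,13,14,15}: 10011100010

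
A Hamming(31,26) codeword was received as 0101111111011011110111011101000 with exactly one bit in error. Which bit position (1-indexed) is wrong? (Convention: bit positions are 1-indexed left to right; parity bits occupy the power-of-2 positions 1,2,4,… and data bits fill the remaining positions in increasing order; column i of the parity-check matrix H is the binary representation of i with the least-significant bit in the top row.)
Syndrome s = H · r^T (mod 2), r = 0101111111011011110111011101000:
  s[0] = (1010101010101010101010101010101)·(0101111111011011110111011101000) mod 2 = 0+0+0+0+1+0+1+0+1+0+0+0+1+0+1+0+1+0+0+0+1+0+0+0+1+0+0+0+0+0+0 mod 2 = 0
  s[1] = (0110011001100110011001100110011)·(0101111111011011110111011101000) mod 2 = 0+1+0+0+0+1+1+0+0+1+0+0+0+0+1+0+0+1+0+0+0+1+0+0+0+1+0+0+0+0+0 mod 2 = 0
  s[2] = (0001111000011110000111100001111)·(0101111111011011110111011101000) mod 2 = 0+0+0+1+1+1+1+0+0+0+0+1+1+0+1+0+0+0+0+1+1+1+0+0+0+0+0+1+0+0+0 mod 2 = 1
  s[3] = (0000000111111110000000011111111)·(0101111111011011110111011101000) mod 2 = 0+0+0+0+0+0+0+1+1+1+0+1+1+0+1+0+0+0+0+0+0+0+0+1+1+1+0+1+0+0+0 mod 2 = 0
  s[4] = (0000000000000001111111111111111)·(0101111111011011110111011101000) mod 2 = 0+0+0+0+0+0+0+0+0+0+0+0+0+0+0+1+1+1+0+1+1+1+0+1+1+1+0+1+0+0+0 mod 2 = 0
Syndrome = 00100
Column i of H is the binary representation of i, so the syndrome is the binary index of the flipped bit.
Read s = 00100 with s[0] as LSB: 0·2^0 + 0·2^1 + 1·2^2 + 0·2^3 + 0·2^4 = 4.
Error is at bit position 4.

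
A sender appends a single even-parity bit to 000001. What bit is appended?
Sum of data bits: 0+0+0+0+0+1 = 1.
1 mod 2 = 1, so parity bit = 1.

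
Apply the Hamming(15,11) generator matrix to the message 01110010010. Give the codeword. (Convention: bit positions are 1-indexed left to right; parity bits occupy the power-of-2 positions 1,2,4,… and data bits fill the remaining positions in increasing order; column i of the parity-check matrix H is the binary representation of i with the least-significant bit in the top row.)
Codeword c = d · G (mod 2), d = 01110010010:
  c[0] = d·G[:,0] = (01110010010)·(11011010101) mod 2 = 0+1+0+1+0+0+1+0+0+0+0 mod 2 = 1
  c[1] = d·G[:,1] = (01110010010)·(10110110011) mod 2 = 0+0+1+1+0+0+1+0+0+1+0 mod 2 = 0
  c[2] = d·G[:,2] = (01110010010)·(10000000000) mod 2 = 0+0+0+0+0+0+0+0+0+0+0 mod 2 = 0
  c[3] = d·G[:,3] = (01110010010)·(01110001111) mod 2 = 0+1+1+1+0+0+0+0+0+1+0 mod 2 = 0
  c[4] = d·G[:,4] = (01110010010)·(01000000000) mod 2 = 0+1+0+0+0+0+0+0+0+0+0 mod 2 = 1
  c[5] = d·G[:,5] = (01110010010)·(00100000000) mod 2 = 0+0+1+0+0+0+0+0+0+0+0 mod 2 = 1
  c[6] = d·G[:,6] = (01110010010)·(00010000000) mod 2 = 0+0+0+1+0+0+0+0+0+0+0 mod 2 = 1
  c[7] = d·G[:,7] = (01110010010)·(00001111111) mod 2 = 0+0+0+0+0+0+1+0+0+1+0 mod 2 = 0
  c[8] = d·G[:,8] = (01110010010)·(00001000000) mod 2 = 0+0+0+0+0+0+0+0+0+0+0 mod 2 = 0
  c[9] = d·G[:,9] = (01110010010)·(00000100000) mod 2 = 0+0+0+0+0+0+0+0+0+0+0 mod 2 = 0
  c[10] = d·G[:,10] = (01110010010)·(00000010000) mod 2 = 0+0+0+0+0+0+1+0+0+0+0 mod 2 = 1
  c[11] = d·G[:,11] = (01110010010)·(00000001000) mod 2 = 0+0+0+0+0+0+0+0+0+0+0 mod 2 = 0
  c[12] = d·G[:,12] = (01110010010)·(00000000100) mod 2 = 0+0+0+0+0+0+0+0+0+0+0 mod 2 = 0
  c[13] = d·G[:,13] = (01110010010)·(00000000010) mod 2 = 0+0+0+0+0+0+0+0+0+1+0 mod 2 = 1
  c[14] = d·G[:,14] = (01110010010)·(00000000001) mod 2 = 0+0+0+0+0+0+0+0+0+0+0 mod 2 = 0
Codeword = 100011100010010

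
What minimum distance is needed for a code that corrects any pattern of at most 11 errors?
Correcting t errors requires d_min ≥ 2t + 1 = 2·11 + 1 = 23.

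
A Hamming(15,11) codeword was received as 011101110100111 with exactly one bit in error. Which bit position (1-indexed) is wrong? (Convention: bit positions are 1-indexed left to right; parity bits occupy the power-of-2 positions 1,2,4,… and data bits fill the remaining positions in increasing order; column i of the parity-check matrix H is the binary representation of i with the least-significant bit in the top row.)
Syndrome s = H · r^T (mod 2), r = 011101110100111:
  s[0] = (101010101010101)·(011101110100111) mod 2 = 0+0+1+0+0+0+1+0+0+0+0+0+1+0+1 mod 2 = 0
  s[1] = (011001100110011)·(011101110100111) mod 2 = 0+1+1+0+0+1+1+0+0+1+0+0+0+1+1 mod 2 = 1
  s[2] = (000111100001111)·(011101110100111) mod 2 = 0+0+0+1+0+1+1+0+0+0+0+0+1+1+1 mod 2 = 0
  s[3] = (000000011111111)·(011101110100111) mod 2 = 0+0+0+0+0+0+0+1+0+1+0+0+1+1+1 mod 2 = 1
Syndrome = 0101
Column i of H is the binary representation of i, so the syndrome is the binary index of the flipped bit.
Read s = 0101 with s[0] as LSB: 0·2^0 + 1·2^1 + 0·2^2 + 1·2^3 = 10.
Error is at bit position 10.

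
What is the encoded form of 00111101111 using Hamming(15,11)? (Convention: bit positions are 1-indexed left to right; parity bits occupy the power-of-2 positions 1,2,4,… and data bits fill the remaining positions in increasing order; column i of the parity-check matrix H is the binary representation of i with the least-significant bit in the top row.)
Codeword c = d · G (mod 2), d = 00111101111:
  c[0] = d·G[:,0] = (00111101111)·(11011010101) mod 2 = 0+0+0+1+1+0+0+0+1+0+1 mod 2 = 0
  c[1] = d·G[:,1] = (00111101111)·(10110110011) mod 2 = 0+0+1+1+0+1+0+0+0+1+1 mod 2 = 1
  c[2] = d·G[:,2] = (00111101111)·(10000000000) mod 2 = 0+0+0+0+0+0+0+0+0+0+0 mod 2 = 0
  c[3] = d·G[:,3] = (00111101111)·(01110001111) mod 2 = 0+0+1+1+0+0+0+1+1+1+1 mod 2 = 0
  c[4] = d·G[:,4] = (00111101111)·(01000000000) mod 2 = 0+0+0+0+0+0+0+0+0+0+0 mod 2 = 0
  c[5] = d·G[:,5] = (00111101111)·(00100000000) mod 2 = 0+0+1+0+0+0+0+0+0+0+0 mod 2 = 1
  c[6] = d·G[:,6] = (00111101111)·(00010000000) mod 2 = 0+0+0+1+0+0+0+0+0+0+0 mod 2 = 1
  c[7] = d·G[:,7] = (00111101111)·(00001111111) mod 2 = 0+0+0+0+1+1+0+1+1+1+1 mod 2 = 0
  c[8] = d·G[:,8] = (00111101111)·(00001000000) mod 2 = 0+0+0+0+1+0+0+0+0+0+0 mod 2 = 1
  c[9] = d·G[:,9] = (00111101111)·(00000100000) mod 2 = 0+0+0+0+0+1+0+0+0+0+0 mod 2 = 1
  c[10] = d·G[:,10] = (00111101111)·(00000010000) mod 2 = 0+0+0+0+0+0+0+0+0+0+0 mod 2 = 0
  c[11] = d·G[:,11] = (00111101111)·(00000001000) mod 2 = 0+0+0+0+0+0+0+1+0+0+0 mod 2 = 1
  c[12] = d·G[:,12] = (00111101111)·(00000000100) mod 2 = 0+0+0+0+0+0+0+0+1+0+0 mod 2 = 1
  c[13] = d·G[:,13] = (00111101111)·(00000000010) mod 2 = 0+0+0+0+0+0+0+0+0+1+0 mod 2 = 1
  c[14] = d·G[:,14] = (00111101111)·(00000000001) mod 2 = 0+0+0+0+0+0+0+0+0+0+1 mod 2 = 1
Codeword = 010001101101111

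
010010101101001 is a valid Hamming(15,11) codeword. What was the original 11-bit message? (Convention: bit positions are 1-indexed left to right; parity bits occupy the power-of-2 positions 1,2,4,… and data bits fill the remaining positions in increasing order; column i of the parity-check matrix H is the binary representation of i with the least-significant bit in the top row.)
Parity bits occupy power-of-2 positions; data bits are at positions {3,5,6,7,9,10,11,12,13,14,15} (1-indexed).
Extract: c[3]=0 c[5]=1 c[6]=0 c[7]=1 c[9]=1 c[10]=1 c[11]=0 c[12]=1 c[13]=0 c[14]=0 c[15]=1
Data = 01011101001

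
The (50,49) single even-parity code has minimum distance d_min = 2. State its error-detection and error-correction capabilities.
Detection only: up to d_min − 1 = 1 errors.
Correction: up to ⌊(d_min − 1)/2⌋ = ⌊1/2⌋ = 0 errors.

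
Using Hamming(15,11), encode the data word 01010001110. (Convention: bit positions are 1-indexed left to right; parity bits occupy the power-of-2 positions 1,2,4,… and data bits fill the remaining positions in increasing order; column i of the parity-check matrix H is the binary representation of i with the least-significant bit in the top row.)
Codeword c = d · G (mod 2), d = 01010001110:
  c[0] = d·G[:,0] = (01010001110)·(11011010101) mod 2 = 0+1+0+1+0+0+0+0+1+0+0 mod 2 = 1
  c[1] = d·G[:,1] = (01010001110)·(10110110011) mod 2 = 0+0+0+1+0+0+0+0+0+1+0 mod 2 = 0
  c[2] = d·G[:,2] = (01010001110)·(10000000000) mod 2 = 0+0+0+0+0+0+0+0+0+0+0 mod 2 = 0
  c[3] = d·G[:,3] = (01010001110)·(01110001111) mod 2 = 0+1+0+1+0+0+0+1+1+1+0 mod 2 = 1
  c[4] = d·G[:,4] = (01010001110)·(01000000000) mod 2 = 0+1+0+0+0+0+0+0+0+0+0 mod 2 = 1
  c[5] = d·G[:,5] = (01010001110)·(00100000000) mod 2 = 0+0+0+0+0+0+0+0+0+0+0 mod 2 = 0
  c[6] = d·G[:,6] = (01010001110)·(00010000000) mod 2 = 0+0+0+1+0+0+0+0+0+0+0 mod 2 = 1
  c[7] = d·G[:,7] = (01010001110)·(00001111111) mod 2 = 0+0+0+0+0+0+0+1+1+1+0 mod 2 = 1
  c[8] = d·G[:,8] = (01010001110)·(00001000000) mod 2 = 0+0+0+0+0+0+0+0+0+0+0 mod 2 = 0
  c[9] = d·G[:,9] = (01010001110)·(00000100000) mod 2 = 0+0+0+0+0+0+0+0+0+0+0 mod 2 = 0
  c[10] = d·G[:,10] = (01010001110)·(00000010000) mod 2 = 0+0+0+0+0+0+0+0+0+0+0 mod 2 = 0
  c[11] = d·G[:,11] = (01010001110)·(00000001000) mod 2 = 0+0+0+0+0+0+0+1+0+0+0 mod 2 = 1
  c[12] = d·G[:,12] = (01010001110)·(00000000100) mod 2 = 0+0+0+0+0+0+0+0+1+0+0 mod 2 = 1
  c[13] = d·G[:,13] = (01010001110)·(00000000010) mod 2 = 0+0+0+0+0+0+0+0+0+1+0 mod 2 = 1
  c[14] = d·G[:,14] = (01010001110)·(00000000001) mod 2 = 0+0+0+0+0+0+0+0+0+0+0 mod 2 = 0
Codeword = 100110110001110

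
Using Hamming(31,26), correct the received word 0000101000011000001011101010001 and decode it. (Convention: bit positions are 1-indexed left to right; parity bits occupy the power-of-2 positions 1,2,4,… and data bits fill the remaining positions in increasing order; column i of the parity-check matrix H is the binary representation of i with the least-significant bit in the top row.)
Syndrome s = H · r^T (mod 2), r = 0000101000011000001011101010001:
  s[0] = (1010101010101010101010101010101)·(0000101000011000001011101010001) mod 2 = 0+0+0+0+1+0+1+0+0+0+0+0+1+0+0+0+0+0+1+0+1+0+1+0+1+0+1+0+0+0+1 mod 2 = 1
  s[1] = (0110011001100110011001100110011)·(0000101000011000001011101010001) mod 2 = 0+0+0+0+0+0+1+0+0+0+0+0+0+0+0+0+0+0+1+0+0+1+1+0+0+0+1+0+0+0+1 mod 2 = 0
  s[2] = (0001111000011110000111100001111)·(0000101000011000001011101010001) mod 2 = 0+0+0+0+1+0+1+0+0+0+0+1+1+0+0+0+0+0+0+0+1+1+1+0+0+0+0+0+0+0+1 mod 2 = 0
  s[3] = (0000000111111110000000011111111)·(0000101000011000001011101010001) mod 2 = 0+0+0+0+0+0+0+0+0+0+0+1+1+0+0+0+0+0+0+0+0+0+0+0+1+0+1+0+0+0+1 mod 2 = 1
  s[4] = (0000000000000001111111111111111)·(0000101000011000001011101010001) mod 2 = 0+0+0+0+0+0+0+0+0+0+0+0+0+0+0+0+0+0+1+0+1+1+1+0+1+0+1+0+0+0+1 mod 2 = 1
Syndrome = 10011
Column 25 of H equals this syndrome → error at bit 25 (1-indexed).
Flip bit 25: 0000101000011000001011101010001 → 0000101000011000001011100010001
Extract data bits at positions {3,5,6,7,9,10,11,12,13,14,15,17,18,19,20,21,22,23,24,25,26,27,28,29,30,31}: 01010001100001011100010001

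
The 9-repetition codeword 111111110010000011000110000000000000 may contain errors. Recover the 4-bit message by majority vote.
Split into 9-bit blocks and majority-vote each:
  block 1 = 111111110: 8 ones, 1 zeros → 1
  block 2 = 010000011: 3 ones, 6 zeros → 0
  block 3 = 000110000: 2 ones, 7 zeros → 0
  block 4 = 000000000: 0 ones, 9 zeros → 0
Decoded = 1000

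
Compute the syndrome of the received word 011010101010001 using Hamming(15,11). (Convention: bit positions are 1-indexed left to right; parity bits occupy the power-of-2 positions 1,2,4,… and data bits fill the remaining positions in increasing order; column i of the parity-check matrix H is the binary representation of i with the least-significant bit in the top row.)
Syndrome s = H · r^T (mod 2), r = 011010101010001:
  s[0] = (101010101010101)·(011010101010001) mod 2 = 0+0+1+0+1+0+1+0+1+0+1+0+0+0+1 mod 2 = 0
  s[1] = (011001100110011)·(011010101010001) mod 2 = 0+1+1+0+0+0+1+0+0+0+1+0+0+0+1 mod 2 = 1
  s[2] = (000111100001111)·(011010101010001) mod 2 = 0+0+0+0+1+0+1+0+0+0+0+0+0+0+1 mod 2 = 1
  s[3] = (000000011111111)·(011010101010001) mod 2 = 0+0+0+0+0+0+0+0+1+0+1+0+0+0+1 mod 2 = 1
Syndrome = 0111
Non-zero syndrome: error at position 14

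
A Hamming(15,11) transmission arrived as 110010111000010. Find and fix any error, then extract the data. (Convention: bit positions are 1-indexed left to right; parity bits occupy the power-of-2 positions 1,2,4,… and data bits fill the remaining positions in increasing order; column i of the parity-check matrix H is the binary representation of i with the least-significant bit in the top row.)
Syndrome s = H · r^T (mod 2), r = 110010111000010:
  s[0] = (101010101010101)·(110010111000010) mod 2 = 1+0+0+0+1+0+1+0+1+0+0+0+0+0+0 mod 2 = 0
  s[1] = (011001100110011)·(110010111000010) mod 2 = 0+1+0+0+0+0+1+0+0+0+0+0+0+1+0 mod 2 = 1
  s[2] = (000111100001111)·(110010111000010) mod 2 = 0+0+0+0+1+0+1+0+0+0+0+0+0+1+0 mod 2 = 1
  s[3] = (000000011111111)·(110010111000010) mod 2 = 0+0+0+0+0+0+0+1+1+0+0+0+0+1+0 mod 2 = 1
Syndrome = 0111
Column 14 of H equals this syndrome → error at bit 14 (1-indexed).
Flip bit 14: 110010111000010 → 110010111000000
Extract data bits at positions {3,5,6,7,9,10,11,12,13,14,15}: 01011000000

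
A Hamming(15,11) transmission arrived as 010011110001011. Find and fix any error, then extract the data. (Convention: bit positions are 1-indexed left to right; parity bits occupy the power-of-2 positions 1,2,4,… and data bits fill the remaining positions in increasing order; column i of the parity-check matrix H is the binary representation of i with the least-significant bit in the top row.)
Syndrome s = H · r^T (mod 2), r = 010011110001011:
  s[0] = (101010101010101)·(010011110001011) mod 2 = 0+0+0+0+1+0+1+0+0+0+0+0+0+0+1 mod 2 = 1
  s[1] = (011001100110011)·(010011110001011) mod 2 = 0+1+0+0+0+1+1+0+0+0+0+0+0+1+1 mod 2 = 1
  s[2] = (000111100001111)·(010011110001011) mod 2 = 0+0+0+0+1+1+1+0+0+0+0+1+0+1+1 mod 2 = 0
  s[3] = (000000011111111)·(010011110001011) mod 2 = 0+0+0+0+0+0+0+1+0+0+0+1+0+1+1 mod 2 = 0
Syndrome = 1100
Column 3 of H equals this syndrome → error at bit 3 (1-indexed).
Flip bit 3: 010011110001011 → 011011110001011
Extract data bits at positions {3,5,6,7,9,10,11,12,13,14,15}: 11110001011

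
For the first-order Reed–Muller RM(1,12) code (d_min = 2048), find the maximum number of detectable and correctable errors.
Detection only: up to d_min − 1 = 2047 errors.
Correction: up to ⌊(d_min − 1)/2⌋ = ⌊2047/2⌋ = 1023 errors.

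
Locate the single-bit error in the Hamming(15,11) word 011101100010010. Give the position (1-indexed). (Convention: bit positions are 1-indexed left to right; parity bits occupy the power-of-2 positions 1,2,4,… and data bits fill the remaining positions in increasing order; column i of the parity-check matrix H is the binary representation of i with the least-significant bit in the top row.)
Syndrome s = H · r^T (mod 2), r = 011101100010010:
  s[0] = (101010101010101)·(011101100010010) mod 2 = 0+0+1+0+0+0+1+0+0+0+1+0+0+0+0 mod 2 = 1
  s[1] = (011001100110011)·(011101100010010) mod 2 = 0+1+1+0+0+1+1+0+0+0+1+0+0+1+0 mod 2 = 0
  s[2] = (000111100001111)·(011101100010010) mod 2 = 0+0+0+1+0+1+1+0+0+0+0+0+0+1+0 mod 2 = 0
  s[3] = (000000011111111)·(011101100010010) mod 2 = 0+0+0+0+0+0+0+0+0+0+1+0+0+1+0 mod 2 = 0
Syndrome = 1000
Column i of H is the binary representation of i, so the syndrome is the binary index of the flipped bit.
Read s = 1000 with s[0] as LSB: 1·2^0 + 0·2^1 + 0·2^2 + 0·2^3 = 1.
Error is at bit position 1.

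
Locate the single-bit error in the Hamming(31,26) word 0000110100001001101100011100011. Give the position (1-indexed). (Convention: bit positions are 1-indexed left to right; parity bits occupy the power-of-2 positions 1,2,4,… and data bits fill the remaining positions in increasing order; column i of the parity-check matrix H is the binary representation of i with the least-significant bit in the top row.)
Syndrome s = H · r^T (mod 2), r = 0000110100001001101100011100011:
  s[0] = (1010101010101010101010101010101)·(0000110100001001101100011100011) mod 2 = 0+0+0+0+1+0+0+0+0+0+0+0+1+0+0+0+1+0+1+0+0+0+0+0+1+0+0+0+0+0+1 mod 2 = 0
  s[1] = (0110011001100110011001100110011)·(0000110100001001101100011100011) mod 2 = 0+0+0+0+0+1+0+0+0+0+0+0+0+0+0+0+0+0+1+0+0+0+0+0+0+1+0+0+0+1+1 mod 2 = 1
  s[2] = (0001111000011110000111100001111)·(0000110100001001101100011100011) mod 2 = 0+0+0+0+1+1+0+0+0+0+0+0+1+0+0+0+0+0+0+1+0+0+0+0+0+0+0+0+0+1+1 mod 2 = 0
  s[3] = (0000000111111110000000011111111)·(0000110100001001101100011100011) mod 2 = 0+0+0+0+0+0+0+1+0+0+0+0+1+0+0+0+0+0+0+0+0+0+0+1+1+1+0+0+0+1+1 mod 2 = 1
  s[4] = (0000000000000001111111111111111)·(0000110100001001101100011100011) mod 2 = 0+0+0+0+0+0+0+0+0+0+0+0+0+0+0+1+1+0+1+1+0+0+0+1+1+1+0+0+0+1+1 mod 2 = 1
Syndrome = 01011
Column i of H is the binary representation of i, so the syndrome is the binary index of the flipped bit.
Read s = 01011 with s[0] as LSB: 0·2^0 + 1·2^1 + 0·2^2 + 1·2^3 + 1·2^4 = 26.
Error is at bit position 26.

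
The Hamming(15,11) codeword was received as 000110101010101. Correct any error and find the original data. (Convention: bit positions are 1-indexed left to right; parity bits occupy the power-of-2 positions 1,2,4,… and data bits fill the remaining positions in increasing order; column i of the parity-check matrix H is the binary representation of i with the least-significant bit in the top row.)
Syndrome s = H · r^T (mod 2), r = 000110101010101:
  s[0] = (101010101010101)·(000110101010101) mod 2 = 0+0+0+0+1+0+1+0+1+0+1+0+1+0+1 mod 2 = 0
  s[1] = (011001100110011)·(000110101010101) mod 2 = 0+0+0+0+0+0+1+0+0+0+1+0+0+0+1 mod 2 = 1
  s[2] = (000111100001111)·(000110101010101) mod 2 = 0+0+0+1+1+0+1+0+0+0+0+0+1+0+1 mod 2 = 1
  s[3] = (000000011111111)·(000110101010101) mod 2 = 0+0+0+0+0+0+0+0+1+0+1+0+1+0+1 mod 2 = 0
Syndrome = 0110
Column 6 of H equals this syndrome → error at bit 6 (1-indexed).
Flip bit 6: 000110101010101 → 000111101010101
Extract data bits at positions {3,5,6,7,9,10,11,12,13,14,15}: 01111010101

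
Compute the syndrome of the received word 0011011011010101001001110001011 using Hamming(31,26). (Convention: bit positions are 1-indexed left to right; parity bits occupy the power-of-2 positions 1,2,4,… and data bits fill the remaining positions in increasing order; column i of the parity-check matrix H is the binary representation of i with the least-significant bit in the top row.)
Syndrome s = H · r^T (mod 2), r = 0011011011010101001001110001011:
  s[0] = (1010101010101010101010101010101)·(0011011011010101001001110001011) mod 2 = 0+0+1+0+0+0+1+0+1+0+0+0+0+0+0+0+0+0+1+0+0+0+1+0+0+0+0+0+0+0+1 mod 2 = 0
  s[1] = (0110011001100110011001100110011)·(0011011011010101001001110001011) mod 2 = 0+0+1+0+0+1+1+0+0+1+0+0+0+1+0+0+0+0+1+0+0+1+1+0+0+0+0+0+0+1+1 mod 2 = 0
  s[2] = (0001111000011110000111100001111)·(0011011011010101001001110001011) mod 2 = 0+0+0+1+0+1+1+0+0+0+0+1+0+1+0+0+0+0+0+0+0+1+1+0+0+0+0+1+0+1+1 mod 2 = 0
  s[3] = (0000000111111110000000011111111)·(0011011011010101001001110001011) mod 2 = 0+0+0+0+0+0+0+0+1+1+0+1+0+1+0+0+0+0+0+0+0+0+0+1+0+0+0+1+0+1+1 mod 2 = 0
  s[4] = (0000000000000001111111111111111)·(0011011011010101001001110001011) mod 2 = 0+0+0+0+0+0+0+0+0+0+0+0+0+0+0+1+0+0+1+0+0+1+1+1+0+0+0+1+0+1+1 mod 2 = 0
Syndrome = 00000
s = 0: no error detected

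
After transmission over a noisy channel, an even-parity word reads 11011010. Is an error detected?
Sum of received bits: 1+1+0+1+1+0+1+0 = 5; 5 mod 2 = 1. Result is 1 ≠ 0 → error detected.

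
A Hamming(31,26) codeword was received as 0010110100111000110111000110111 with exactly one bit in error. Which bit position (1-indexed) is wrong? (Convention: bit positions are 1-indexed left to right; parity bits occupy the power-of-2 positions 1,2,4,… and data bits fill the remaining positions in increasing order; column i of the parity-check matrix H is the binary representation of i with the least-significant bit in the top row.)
Syndrome s = H · r^T (mod 2), r = 0010110100111000110111000110111:
  s[0] = (1010101010101010101010101010101)·(0010110100111000110111000110111) mod 2 = 0+0+1+0+1+0+0+0+0+0+1+0+1+0+0+0+1+0+0+0+1+0+0+0+0+0+1+0+1+0+1 mod 2 = 1
  s[1] = (0110011001100110011001100110011)·(0010110100111000110111000110111) mod 2 = 0+0+1+0+0+1+0+0+0+0+1+0+0+0+0+0+0+1+0+0+0+1+0+0+0+1+1+0+0+1+1 mod 2 = 1
  s[2] = (0001111000011110000111100001111)·(0010110100111000110111000110111) mod 2 = 0+0+0+0+1+1+0+0+0+0+0+1+1+0+0+0+0+0+0+1+1+1+0+0+0+0+0+0+1+1+1 mod 2 = 0
  s[3] = (0000000111111110000000011111111)·(0010110100111000110111000110111) mod 2 = 0+0+0+0+0+0+0+1+0+0+1+1+1+0+0+0+0+0+0+0+0+0+0+0+0+1+1+0+1+1+1 mod 2 = 1
  s[4] = (0000000000000001111111111111111)·(0010110100111000110111000110111) mod 2 = 0+0+0+0+0+0+0+0+0+0+0+0+0+0+0+0+1+1+0+1+1+1+0+0+0+1+1+0+1+1+1 mod 2 = 0
Syndrome = 11010
Column i of H is the binary representation of i, so the syndrome is the binary index of the flipped bit.
Read s = 11010 with s[0] as LSB: 1·2^0 + 1·2^1 + 0·2^2 + 1·2^3 + 0·2^4 = 11.
Error is at bit position 11.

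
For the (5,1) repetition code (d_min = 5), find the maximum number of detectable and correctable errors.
Detection only: up to d_min − 1 = 4 errors.
Correction: up to ⌊(d_min − 1)/2⌋ = ⌊4/2⌋ = 2 errors.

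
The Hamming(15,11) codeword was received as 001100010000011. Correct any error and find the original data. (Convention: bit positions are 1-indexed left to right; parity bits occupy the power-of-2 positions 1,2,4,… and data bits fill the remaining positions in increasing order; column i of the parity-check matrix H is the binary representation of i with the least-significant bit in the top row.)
Syndrome s = H · r^T (mod 2), r = 001100010000011:
  s[0] = (101010101010101)·(001100010000011) mod 2 = 0+0+1+0+0+0+0+0+0+0+0+0+0+0+1 mod 2 = 0
  s[1] = (011001100110011)·(001100010000011) mod 2 = 0+0+1+0+0+0+0+0+0+0+0+0+0+1+1 mod 2 = 1
  s[2] = (000111100001111)·(001100010000011) mod 2 = 0+0+0+1+0+0+0+0+0+0+0+0+0+1+1 mod 2 = 1
  s[3] = (000000011111111)·(001100010000011) mod 2 = 0+0+0+0+0+0+0+1+0+0+0+0+0+1+1 mod 2 = 1
Syndrome = 0111
Column 14 of H equals this syndrome → error at bit 14 (1-indexed).
Flip bit 14: 001100010000011 → 001100010000001
Extract data bits at positions {3,5,6,7,9,10,11,12,13,14,15}: 10000000001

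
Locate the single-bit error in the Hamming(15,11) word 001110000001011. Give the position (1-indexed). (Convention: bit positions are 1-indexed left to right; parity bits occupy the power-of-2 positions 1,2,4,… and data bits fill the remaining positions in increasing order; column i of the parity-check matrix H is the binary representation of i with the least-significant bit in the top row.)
Syndrome s = H · r^T (mod 2), r = 001110000001011:
  s[0] = (101010101010101)·(001110000001011) mod 2 = 0+0+1+0+1+0+0+0+0+0+0+0+0+0+1 mod 2 = 1
  s[1] = (011001100110011)·(001110000001011) mod 2 = 0+0+1+0+0+0+0+0+0+0+0+0+0+1+1 mod 2 = 1
  s[2] = (000111100001111)·(001110000001011) mod 2 = 0+0+0+1+1+0+0+0+0+0+0+1+0+1+1 mod 2 = 1
  s[3] = (000000011111111)·(001110000001011) mod 2 = 0+0+0+0+0+0+0+0+0+0+0+1+0+1+1 mod 2 = 1
Syndrome = 1111
Column i of H is the binary representation of i, so the syndrome is the binary index of the flipped bit.
Read s = 1111 with s[0] as LSB: 1·2^0 + 1·2^1 + 1·2^2 + 1·2^3 = 15.
Error is at bit position 15.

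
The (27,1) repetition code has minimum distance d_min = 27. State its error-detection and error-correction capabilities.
Detection only: up to d_min − 1 = 26 errors.
Correction: up to ⌊(d_min − 1)/2⌋ = ⌊26/2⌋ = 13 errors.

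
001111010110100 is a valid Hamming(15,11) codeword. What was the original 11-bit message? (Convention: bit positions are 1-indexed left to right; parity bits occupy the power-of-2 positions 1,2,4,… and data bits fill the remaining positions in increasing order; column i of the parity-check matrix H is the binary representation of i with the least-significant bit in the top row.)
Parity bits occupy power-of-2 positions; data bits are at positions {3,5,6,7,9,10,11,12,13,14,15} (1-indexed).
Extract: c[3]=1 c[5]=1 c[6]=1 c[7]=0 c[9]=0 c[10]=1 c[11]=1 c[12]=0 c[13]=1 c[14]=0 c[15]=0
Data = 11100110100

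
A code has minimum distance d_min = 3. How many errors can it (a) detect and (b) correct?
(a) Detection requires d_min ≥ e+1, so e ≤ d_min − 1 = 2.
(b) Correction requires d_min ≥ 2t+1, so t ≤ ⌊(d_min − 1)/2⌋ = ⌊2/2⌋ = 1.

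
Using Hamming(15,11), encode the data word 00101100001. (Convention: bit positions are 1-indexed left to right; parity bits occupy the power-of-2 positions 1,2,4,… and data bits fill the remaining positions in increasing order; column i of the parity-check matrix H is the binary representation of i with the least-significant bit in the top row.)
Codeword c = d · G (mod 2), d = 00101100001:
  c[0] = d·G[:,0] = (00101100001)·(11011010101) mod 2 = 0+0+0+0+1+0+0+0+0+0+1 mod 2 = 0
  c[1] = d·G[:,1] = (00101100001)·(10110110011) mod 2 = 0+0+1+0+0+1+0+0+0+0+1 mod 2 = 1
  c[2] = d·G[:,2] = (00101100001)·(10000000000) mod 2 = 0+0+0+0+0+0+0+0+0+0+0 mod 2 = 0
  c[3] = d·G[:,3] = (00101100001)·(01110001111) mod 2 = 0+0+1+0+0+0+0+0+0+0+1 mod 2 = 0
  c[4] = d·G[:,4] = (00101100001)·(01000000000) mod 2 = 0+0+0+0+0+0+0+0+0+0+0 mod 2 = 0
  c[5] = d·G[:,5] = (00101100001)·(00100000000) mod 2 = 0+0+1+0+0+0+0+0+0+0+0 mod 2 = 1
  c[6] = d·G[:,6] = (00101100001)·(00010000000) mod 2 = 0+0+0+0+0+0+0+0+0+0+0 mod 2 = 0
  c[7] = d·G[:,7] = (00101100001)·(00001111111) mod 2 = 0+0+0+0+1+1+0+0+0+0+1 mod 2 = 1
  c[8] = d·G[:,8] = (00101100001)·(00001000000) mod 2 = 0+0+0+0+1+0+0+0+0+0+0 mod 2 = 1
  c[9] = d·G[:,9] = (00101100001)·(00000100000) mod 2 = 0+0+0+0+0+1+0+0+0+0+0 mod 2 = 1
  c[10] = d·G[:,10] = (00101100001)·(00000010000) mod 2 = 0+0+0+0+0+0+0+0+0+0+0 mod 2 = 0
  c[11] = d·G[:,11] = (00101100001)·(00000001000) mod 2 = 0+0+0+0+0+0+0+0+0+0+0 mod 2 = 0
  c[12] = d·G[:,12] = (00101100001)·(00000000100) mod 2 = 0+0+0+0+0+0+0+0+0+0+0 mod 2 = 0
  c[13] = d·G[:,13] = (00101100001)·(00000000010) mod 2 = 0+0+0+0+0+0+0+0+0+0+0 mod 2 = 0
  c[14] = d·G[:,14] = (00101100001)·(00000000001) mod 2 = 0+0+0+0+0+0+0+0+0+0+1 mod 2 = 1
Codeword = 010001011100001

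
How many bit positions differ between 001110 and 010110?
XOR = 011000, count of 1s = 2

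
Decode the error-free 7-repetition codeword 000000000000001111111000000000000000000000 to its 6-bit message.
Split into 7-bit blocks: 0000000 0000000 1111111 0000000 0000000 0000000
Data = 001000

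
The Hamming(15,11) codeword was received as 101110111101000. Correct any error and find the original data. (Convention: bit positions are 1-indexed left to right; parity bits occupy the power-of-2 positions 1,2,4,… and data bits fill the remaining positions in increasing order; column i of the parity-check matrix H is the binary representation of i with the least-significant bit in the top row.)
Syndrome s = H · r^T (mod 2), r = 101110111101000:
  s[0] = (101010101010101)·(101110111101000) mod 2 = 1+0+1+0+1+0+1+0+1+0+0+0+0+0+0 mod 2 = 1
  s[1] = (011001100110011)·(101110111101000) mod 2 = 0+0+1+0+0+0+1+0+0+1+0+0+0+0+0 mod 2 = 1
  s[2] = (000111100001111)·(101110111101000) mod 2 = 0+0+0+1+1+0+1+0+0+0+0+1+0+0+0 mod 2 = 0
  s[3] = (000000011111111)·(101110111101000) mod 2 = 0+0+0+0+0+0+0+1+1+1+0+1+0+0+0 mod 2 = 0
Syndrome = 1100
Column 3 of H equals this syndrome → error at bit 3 (1-indexed).
Flip bit 3: 101110111101000 → 100110111101000
Extract data bits at positions {3,5,6,7,9,10,11,12,13,14,15}: 01011101000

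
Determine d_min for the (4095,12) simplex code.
d_min = 2048 (every nonzero codeword of the simplex code S_12 has weight 2^(r−1) = 2048).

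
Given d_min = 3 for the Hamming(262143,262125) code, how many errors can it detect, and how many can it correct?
Detection only: up to d_min − 1 = 2 errors.
Correction: up to ⌊(d_min − 1)/2⌋ = ⌊2/2⌋ = 1 errors.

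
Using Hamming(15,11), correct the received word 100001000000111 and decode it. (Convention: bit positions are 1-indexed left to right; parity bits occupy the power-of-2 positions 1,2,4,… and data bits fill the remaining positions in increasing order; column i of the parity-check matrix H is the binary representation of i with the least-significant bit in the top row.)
Syndrome s = H · r^T (mod 2), r = 100001000000111:
  s[0] = (101010101010101)·(100001000000111) mod 2 = 1+0+0+0+0+0+0+0+0+0+0+0+1+0+1 mod 2 = 1
  s[1] = (011001100110011)·(100001000000111) mod 2 = 0+0+0+0+0+1+0+0+0+0+0+0+0+1+1 mod 2 = 1
  s[2] = (000111100001111)·(100001000000111) mod 2 = 0+0+0+0+0+1+0+0+0+0+0+0+1+1+1 mod 2 = 0
  s[3] = (000000011111111)·(100001000000111) mod 2 = 0+0+0+0+0+0+0+0+0+0+0+0+1+1+1 mod 2 = 1
Syndrome = 1101
Column 11 of H equals this syndrome → error at bit 11 (1-indexed).
Flip bit 11: 100001000000111 → 100001000010111
Extract data bits at positions {3,5,6,7,9,10,11,12,13,14,15}: 00100010111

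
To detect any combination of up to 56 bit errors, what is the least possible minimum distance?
Detecting e errors requires d_min ≥ e + 1 = 56 + 1 = 57.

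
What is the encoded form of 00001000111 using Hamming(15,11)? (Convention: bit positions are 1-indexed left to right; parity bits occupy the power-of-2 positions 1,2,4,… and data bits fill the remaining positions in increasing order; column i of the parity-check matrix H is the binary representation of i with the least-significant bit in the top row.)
Codeword c = d · G (mod 2), d = 00001000111:
  c[0] = d·G[:,0] = (00001000111)·(11011010101) mod 2 = 0+0+0+0+1+0+0+0+1+0+1 mod 2 = 1
  c[1] = d·G[:,1] = (00001000111)·(10110110011) mod 2 = 0+0+0+0+0+0+0+0+0+1+1 mod 2 = 0
  c[2] = d·G[:,2] = (00001000111)·(10000000000) mod 2 = 0+0+0+0+0+0+0+0+0+0+0 mod 2 = 0
  c[3] = d·G[:,3] = (00001000111)·(01110001111) mod 2 = 0+0+0+0+0+0+0+0+1+1+1 mod 2 = 1
  c[4] = d·G[:,4] = (00001000111)·(01000000000) mod 2 = 0+0+0+0+0+0+0+0+0+0+0 mod 2 = 0
  c[5] = d·G[:,5] = (00001000111)·(00100000000) mod 2 = 0+0+0+0+0+0+0+0+0+0+0 mod 2 = 0
  c[6] = d·G[:,6] = (00001000111)·(00010000000) mod 2 = 0+0+0+0+0+0+0+0+0+0+0 mod 2 = 0
  c[7] = d·G[:,7] = (00001000111)·(00001111111) mod 2 = 0+0+0+0+1+0+0+0+1+1+1 mod 2 = 0
  c[8] = d·G[:,8] = (00001000111)·(00001000000) mod 2 = 0+0+0+0+1+0+0+0+0+0+0 mod 2 = 1
  c[9] = d·G[:,9] = (00001000111)·(00000100000) mod 2 = 0+0+0+0+0+0+0+0+0+0+0 mod 2 = 0
  c[10] = d·G[:,10] = (00001000111)·(00000010000) mod 2 = 0+0+0+0+0+0+0+0+0+0+0 mod 2 = 0
  c[11] = d·G[:,11] = (00001000111)·(00000001000) mod 2 = 0+0+0+0+0+0+0+0+0+0+0 mod 2 = 0
  c[12] = d·G[:,12] = (00001000111)·(00000000100) mod 2 = 0+0+0+0+0+0+0+0+1+0+0 mod 2 = 1
  c[13] = d·G[:,13] = (00001000111)·(00000000010) mod 2 = 0+0+0+0+0+0+0+0+0+1+0 mod 2 = 1
  c[14] = d·G[:,14] = (00001000111)·(00000000001) mod 2 = 0+0+0+0+0+0+0+0+0+0+1 mod 2 = 1
Codeword = 100100001000111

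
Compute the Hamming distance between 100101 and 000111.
XOR = 100010, count of 1s = 2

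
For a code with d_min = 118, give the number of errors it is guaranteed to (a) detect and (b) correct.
(a) Detection requires d_min ≥ e+1, so e ≤ d_min − 1 = 117.
(b) Correction requires d_min ≥ 2t+1, so t ≤ ⌊(d_min − 1)/2⌋ = ⌊117/2⌋ = 58.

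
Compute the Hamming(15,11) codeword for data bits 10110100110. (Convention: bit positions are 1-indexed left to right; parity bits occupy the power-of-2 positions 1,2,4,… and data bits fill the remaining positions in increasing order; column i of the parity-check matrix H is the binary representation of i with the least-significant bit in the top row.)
Codeword c = d · G (mod 2), d = 10110100110:
  c[0] = d·G[:,0] = (10110100110)·(11011010101) mod 2 = 1+0+0+1+0+0+0+0+1+0+0 mod 2 = 1
  c[1] = d·G[:,1] = (10110100110)·(10110110011) mod 2 = 1+0+1+1+0+1+0+0+0+1+0 mod 2 = 1
  c[2] = d·G[:,2] = (10110100110)·(10000000000) mod 2 = 1+0+0+0+0+0+0+0+0+0+0 mod 2 = 1
  c[3] = d·G[:,3] = (10110100110)·(01110001111) mod 2 = 0+0+1+1+0+0+0+0+1+1+0 mod 2 = 0
  c[4] = d·G[:,4] = (10110100110)·(01000000000) mod 2 = 0+0+0+0+0+0+0+0+0+0+0 mod 2 = 0
  c[5] = d·G[:,5] = (10110100110)·(00100000000) mod 2 = 0+0+1+0+0+0+0+0+0+0+0 mod 2 = 1
  c[6] = d·G[:,6] = (10110100110)·(00010000000) mod 2 = 0+0+0+1+0+0+0+0+0+0+0 mod 2 = 1
  c[7] = d·G[:,7] = (10110100110)·(00001111111) mod 2 = 0+0+0+0+0+1+0+0+1+1+0 mod 2 = 1
  c[8] = d·G[:,8] = (10110100110)·(00001000000) mod 2 = 0+0+0+0+0+0+0+0+0+0+0 mod 2 = 0
  c[9] = d·G[:,9] = (10110100110)·(00000100000) mod 2 = 0+0+0+0+0+1+0+0+0+0+0 mod 2 = 1
  c[10] = d·G[:,10] = (10110100110)·(00000010000) mod 2 = 0+0+0+0+0+0+0+0+0+0+0 mod 2 = 0
  c[11] = d·G[:,11] = (10110100110)·(00000001000) mod 2 = 0+0+0+0+0+0+0+0+0+0+0 mod 2 = 0
  c[12] = d·G[:,12] = (10110100110)·(00000000100) mod 2 = 0+0+0+0+0+0+0+0+1+0+0 mod 2 = 1
  c[13] = d·G[:,13] = (10110100110)·(00000000010) mod 2 = 0+0+0+0+0+0+0+0+0+1+0 mod 2 = 1
  c[14] = d·G[:,14] = (10110100110)·(00000000001) mod 2 = 0+0+0+0+0+0+0+0+0+0+0 mod 2 = 0
Codeword = 111001110100110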